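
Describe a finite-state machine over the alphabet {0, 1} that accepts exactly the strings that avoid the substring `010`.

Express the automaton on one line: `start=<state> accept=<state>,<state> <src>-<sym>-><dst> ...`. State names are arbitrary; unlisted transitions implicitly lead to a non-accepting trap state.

start=s0 accept=s0,s1,s2 s0-0->s1 s0-1->s0 s1-0->s1 s1-1->s2 s2-0->s3 s2-1->s0 s3-0->s3 s3-1->s3

Track partial matches of the forbidden pattern `010`. State s3 is a dead state reached once `010` has occurred; every other state accepts. s0 means no part of `010` is currently matched.
        0   1  
>* s0   s1  s0 
 * s1   s1  s2 
 * s2   s3  s0 
   s3   s3  s3 
(> = start, * = accepting)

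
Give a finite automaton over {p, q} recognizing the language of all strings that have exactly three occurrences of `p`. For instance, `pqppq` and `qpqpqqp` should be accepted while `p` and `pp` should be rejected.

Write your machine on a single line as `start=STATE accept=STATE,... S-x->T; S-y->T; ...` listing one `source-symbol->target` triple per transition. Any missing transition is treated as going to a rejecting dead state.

Only the number of `p`s matters, and only up to 4. Make a chain A → B → C → D → E advanced by each `p` (with E absorbing); every other symbol self-loops. The accepting set is {D}.
       p  q 
>  A   B  A 
   B   C  B 
   C   D  C 
 * D   E  D 
   E   E  E 
(> = start, * = accepting)

start=A; accept=D; A-p->B; A-q->A; B-p->C; B-q->B; C-p->D; C-q->C; D-p->E; D-q->D; E-p->E; E-q->E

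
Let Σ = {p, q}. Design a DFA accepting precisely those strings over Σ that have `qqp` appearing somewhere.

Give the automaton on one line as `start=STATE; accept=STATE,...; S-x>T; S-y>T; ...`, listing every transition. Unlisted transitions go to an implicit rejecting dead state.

Track how much of `qqp` has been matched so far: state A is no progress, D is the absorbing accept state reached once `qqp` has occurred. Intermediate states record partial matches; on a mismatch, fall back to the longest reusable overlap.
A 4-state machine:
       p  q 
>  A   A  B 
   B   A  C 
   C   D  C 
 * D   D  D 
(> = start, * = accepting)

start=A; accept=D; A-p>A; A-q>B; B-p>A; B-q>C; C-p>D; C-q>C; D-p>D; D-q>D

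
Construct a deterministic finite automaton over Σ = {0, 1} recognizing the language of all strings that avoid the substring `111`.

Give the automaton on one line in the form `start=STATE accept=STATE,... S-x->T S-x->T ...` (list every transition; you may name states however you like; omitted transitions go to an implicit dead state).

This is the complement of 'contains `111`'. Use the same substring-matching states — S0 through S3 holding how much of `111` has just been matched — but flip the accepting set: everything except the trap S3 accepts.
        0   1  
>* S0   S0  S1 
 * S1   S0  S2 
 * S2   S0  S3 
   S3   S3  S3 
(> = start, * = accepting)

start=S0 accept=S0,S1,S2 S0-0->S0 S0-1->S1 S1-0->S0 S1-1->S2 S2-0->S0 S2-1->S3 S3-0->S3 S3-1->S3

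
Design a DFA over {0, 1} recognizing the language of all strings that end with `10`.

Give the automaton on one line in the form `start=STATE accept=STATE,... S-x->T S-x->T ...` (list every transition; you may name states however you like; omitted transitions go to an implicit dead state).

Remember how much of `10` the current input suffix matches. State s0 means no match yet; s1 means the last symbol is `1`; s2 means the last 2 symbols are `10`. Only s2 accepts. On a mismatch, fall back to the longest proper suffix that is still a prefix of `10`.
With 3 states:
        0   1  
>  s0   s0  s1 
   s1   s2  s1 
 * s2   s0  s1 
(> = start, * = accepting)

start=s0 accept=s2 s0-0->s0 s0-1->s1 s1-0->s2 s1-1->s1 s2-0->s0 s2-1->s1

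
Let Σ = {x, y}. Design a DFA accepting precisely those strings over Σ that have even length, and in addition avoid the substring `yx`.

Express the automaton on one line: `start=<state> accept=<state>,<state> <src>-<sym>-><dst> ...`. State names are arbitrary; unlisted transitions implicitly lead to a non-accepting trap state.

Run two small machines in parallel and take their product. The first has 2 states tracking the input length modulo 2; the second has 3 states tracking partial matches of the forbidden pattern `yx`. A product state is a pair (one from each), accepting exactly when both do. After merging equivalent states the machine shrinks.
5 states suffice.
        x   y  
>* S0   S1  S2 
   S1   S0  S3 
   S2   S4  S3 
 * S3   S4  S2 
   S4   S4  S4 
(> = start, * = accepting)

start=S0 accept=S0,S3 S0-x->S1 S0-y->S2 S1-x->S0 S1-y->S3 S2-x->S4 S2-y->S3 S3-x->S4 S3-y->S2 S4-x->S4 S4-y->S4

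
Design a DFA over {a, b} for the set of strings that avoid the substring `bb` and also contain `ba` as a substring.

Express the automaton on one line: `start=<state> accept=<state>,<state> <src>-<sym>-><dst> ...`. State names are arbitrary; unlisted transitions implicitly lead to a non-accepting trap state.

Handle the two conditions separately and then intersect. The first has 3 states tracking partial matches of the forbidden pattern `bb`; the second has 3 states tracking whether and how much of `ba` has been seen. A product state is a pair (one from each), accepting exactly when both do.
With 6 states:
        a   b  
>  q0   q0  q1 
   q1   q2  q3 
 * q2   q2  q4 
   q3   q5  q3 
 * q4   q2  q5 
   q5   q5  q5 
(> = start, * = accepting)

start=q0 accept=q2,q4 q0-a->q0 q0-b->q1 q1-a->q2 q1-b->q3 q2-a->q2 q2-b->q4 q3-a->q5 q3-b->q3 q4-a->q2 q4-b->q5 q5-a->q5 q5-b->q5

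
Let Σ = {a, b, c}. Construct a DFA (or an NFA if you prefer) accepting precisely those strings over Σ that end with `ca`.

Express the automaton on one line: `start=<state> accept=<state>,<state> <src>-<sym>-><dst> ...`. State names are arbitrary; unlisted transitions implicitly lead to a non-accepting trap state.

Remember how much of `ca` the current input suffix matches. State q0 means no match yet; q1 means the last symbol is `c`; q2 means the last 2 symbols are `ca`. Only q2 accepts. On a mismatch, fall back to the longest proper suffix that is still a prefix of `ca`.
3 states suffice.
        a   b   c  
>  q0   q0  q0  q1 
   q1   q2  q0  q1 
 * q2   q0  q0  q1 
(> = start, * = accepting)

start=q0 accept=q2 q0-a->q0 q0-b->q0 q0-c->q1 q1-a->q2 q1-b->q0 q1-c->q1 q2-a->q0 q2-b->q0 q2-c->q1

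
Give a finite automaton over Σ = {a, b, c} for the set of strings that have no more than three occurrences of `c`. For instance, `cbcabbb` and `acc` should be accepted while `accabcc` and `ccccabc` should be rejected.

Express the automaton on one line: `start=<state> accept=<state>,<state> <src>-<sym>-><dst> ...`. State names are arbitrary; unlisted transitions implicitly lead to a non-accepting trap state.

start=q0 accept=q0,q1,q2,q3 q0-a->q0 q0-b->q0 q0-c->q1 q1-a->q1 q1-b->q1 q1-c->q2 q2-a->q2 q2-b->q2 q2-c->q3 q3-a->q3 q3-b->q3 q3-c->q4 q4-a->q4 q4-b->q4 q4-c->q4

Only the number of `c`s matters, and only up to 4. Make a chain q0 → q1 → q2 → q3 → q4 advanced by each `c` (with q4 absorbing); every other symbol self-loops. The accepting set is {q0, q1, q2, q3}.
A 5-state machine:
        a   b   c  
>* q0   q0  q0  q1 
 * q1   q1  q1  q2 
 * q2   q2  q2  q3 
 * q3   q3  q3  q4 
   q4   q4  q4  q4 
(> = start, * = accepting)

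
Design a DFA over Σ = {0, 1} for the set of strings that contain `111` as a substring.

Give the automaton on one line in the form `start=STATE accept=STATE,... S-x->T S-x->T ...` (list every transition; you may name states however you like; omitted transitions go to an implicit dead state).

Track how much of `111` has been matched so far: state q0 is no progress, q3 is the absorbing accept state reached once `111` has occurred. Intermediate states record partial matches; on a mismatch, fall back to the longest reusable overlap.
A 4-state machine:
        0   1  
>  q0   q0  q1 
   q1   q0  q2 
   q2   q0  q3 
 * q3   q3  q3 
(> = start, * = accepting)

start=q0 accept=q3 q0-0->q0 q0-1->q1 q1-0->q0 q1-1->q2 q2-0->q0 q2-1->q3 q3-0->q3 q3-1->q3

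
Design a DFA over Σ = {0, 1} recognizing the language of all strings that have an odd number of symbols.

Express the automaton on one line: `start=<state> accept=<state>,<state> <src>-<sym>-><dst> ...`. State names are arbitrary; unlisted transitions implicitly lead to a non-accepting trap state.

Count input length modulo 2: every symbol advances one step around the cycle q0 → q1 → q0. Accept at q1.
        0   1  
>  q0   q1  q1 
 * q1   q0  q0 
(> = start, * = accepting)

start=q0 accept=q1 q0-0->q1 q0-1->q1 q1-0->q0 q1-1->q0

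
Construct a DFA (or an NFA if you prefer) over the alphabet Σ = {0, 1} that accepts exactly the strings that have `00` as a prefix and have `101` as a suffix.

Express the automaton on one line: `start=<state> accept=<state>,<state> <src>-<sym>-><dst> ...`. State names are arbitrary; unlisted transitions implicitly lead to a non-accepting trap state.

Run two small machines in parallel and take their product. The first has 4 states tracking whether the input so far still matches the prefix `00`; the second has 4 states tracking how much of the suffix `101` has currently been matched. A product state is a pair (one from each), accepting exactly when both do.
With 10 states:
        0   1  
>  S0   S1  S2 
   S1   S3  S2 
   S2   S4  S2 
   S3   S3  S5 
   S4   S6  S7 
   S5   S8  S5 
   S6   S6  S2 
   S7   S4  S2 
   S8   S3  S9 
 * S9   S8  S5 
(> = start, * = accepting)

start=S0 accept=S9 S0-0->S1 S0-1->S2 S1-0->S3 S1-1->S2 S2-0->S4 S2-1->S2 S3-0->S3 S3-1->S5 S4-0->S6 S4-1->S7 S5-0->S8 S5-1->S5 S6-0->S6 S6-1->S2 S7-0->S4 S7-1->S2 S8-0->S3 S8-1->S9 S9-0->S8 S9-1->S5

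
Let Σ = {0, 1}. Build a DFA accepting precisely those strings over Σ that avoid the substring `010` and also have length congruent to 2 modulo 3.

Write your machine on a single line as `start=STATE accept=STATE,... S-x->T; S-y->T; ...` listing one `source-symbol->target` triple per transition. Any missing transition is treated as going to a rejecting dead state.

Handle the two conditions separately and then intersect. One (4 states) tracks partial matches of the forbidden pattern `010`; the other (3 states) tracks the input length modulo 3. Each combined state is a pair, one component from each; accept when both components accept.
With 12 states:
          0    1  
>  S0     S1   S2 
   S1     S3   S4 
   S2     S3   S5 
 * S3     S6   S7 
 * S4     S8   S0 
 * S5     S6   S0 
   S6     S1   S9 
   S7    S10   S2 
   S8    S10  S10 
   S9    S11   S5 
   S10   S11  S11 
   S11    S8   S8 
(> = start, * = accepting)

start=S0; accept=S3,S4,S5; S0-0->S1; S0-1->S2; S1-0->S3; S1-1->S4; S2-0->S3; S2-1->S5; S3-0->S6; S3-1->S7; S4-0->S8; S4-1->S0; S5-0->S6; S5-1->S0; S6-0->S1; S6-1->S9; S7-0->S10; S7-1->S2; S8-0->S10; S8-1->S10; S9-0->S11; S9-1->S5; S10-0->S11; S10-1->S11; S11-0->S8; S11-1->S8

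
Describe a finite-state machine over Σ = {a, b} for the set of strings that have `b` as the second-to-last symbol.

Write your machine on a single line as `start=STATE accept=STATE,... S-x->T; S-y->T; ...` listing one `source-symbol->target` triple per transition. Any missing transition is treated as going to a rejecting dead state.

A DFA must remember the last 2 symbols (since which symbol is second-to-last isn't known until the input ends). Use one state per possible window of the last ≤2 symbols; accept from those whose window starts with `b`.
A 7-state machine:
        a   b  
>  q0   q1  q2 
   q1   q3  q4 
   q2   q5  q6 
   q3   q3  q4 
   q4   q5  q6 
 * q5   q3  q4 
 * q6   q5  q6 
(> = start, * = accepting)

start=q0; accept=q5,q6; q0-a->q1; q0-b->q2; q1-a->q3; q1-b->q4; q2-a->q5; q2-b->q6; q3-a->q3; q3-b->q4; q4-a->q5; q4-b->q6; q5-a->q3; q5-b->q4; q6-a->q5; q6-b->q6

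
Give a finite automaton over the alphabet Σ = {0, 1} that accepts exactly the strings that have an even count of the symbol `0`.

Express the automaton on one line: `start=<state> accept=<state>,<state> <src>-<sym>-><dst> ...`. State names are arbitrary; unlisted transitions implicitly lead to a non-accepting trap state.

The only thing that matters is how many `0`s have appeared, reduced mod 2. Use one state per residue: A for 0, …, B for 1. Reading `0` moves to the next residue; anything else stays put. A is accepting.
With 2 states:
       0  1 
>* A   B  A 
   B   A  B 
(> = start, * = accepting)

start=A accept=A A-0->B A-1->A B-0->A B-1->B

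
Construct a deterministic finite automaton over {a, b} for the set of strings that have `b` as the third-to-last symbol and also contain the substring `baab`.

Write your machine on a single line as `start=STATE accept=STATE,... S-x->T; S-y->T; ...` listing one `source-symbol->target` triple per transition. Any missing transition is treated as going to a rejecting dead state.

Handle the two conditions separately and then intersect. One (15 states) tracks the last 3 symbols read; the other (5 states) tracks whether and how much of `baab` has been seen. Each combined state is a pair, one component from each; accept when both components accept. After merging equivalent states the machine shrinks.
12 states suffice.
          a    b  
>  q0     q0   q1 
   q1     q2   q1 
   q2     q3   q1 
   q3     q0   q4 
   q4     q5   q6 
   q5     q7   q8 
   q6     q9  q10 
 * q7    q11   q4 
 * q8     q5   q6 
 * q9     q7   q8 
 * q10    q9  q10 
   q11   q11   q4 
(> = start, * = accepting)

start=q0; accept=q7,q8,q9,q10; q0-a->q0; q0-b->q1; q1-a->q2; q1-b->q1; q2-a->q3; q2-b->q1; q3-a->q0; q3-b->q4; q4-a->q5; q4-b->q6; q5-a->q7; q5-b->q8; q6-a->q9; q6-b->q10; q7-a->q11; q7-b->q4; q8-a->q5; q8-b->q6; q9-a->q7; q9-b->q8; q10-a->q9; q10-b->q10; q11-a->q11; q11-b->q4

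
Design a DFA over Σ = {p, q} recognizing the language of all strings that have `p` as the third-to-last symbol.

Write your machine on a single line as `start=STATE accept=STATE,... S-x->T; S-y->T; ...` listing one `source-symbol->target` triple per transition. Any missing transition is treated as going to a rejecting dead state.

start=S0; accept=S7,S8,S9,S10; S0-p->S1; S0-q->S2; S1-p->S3; S1-q->S4; S2-p->S5; S2-q->S6; S3-p->S7; S3-q->S8; S4-p->S9; S4-q->S10; S5-p->S11; S5-q->S12; S6-p->S13; S6-q->S14; S7-p->S7; S7-q->S8; S8-p->S9; S8-q->S10; S9-p->S11; S9-q->S12; S10-p->S13; S10-q->S14; S11-p->S7; S11-q->S8; S12-p->S9; S12-q->S10; S13-p->S11; S13-q->S12; S14-p->S13; S14-q->S14

Because acceptance depends on a position counted from the end, the machine has to buffer the most recent 3 symbols. Make each state the string of the last up-to-3 symbols read; on input `x` shift the window left and append `x`. Accept when the buffered window has length 3 and begins with `p`.
15 states suffice.
          p    q  
>  S0     S1   S2 
   S1     S3   S4 
   S2     S5   S6 
   S3     S7   S8 
   S4     S9  S10 
   S5    S11  S12 
   S6    S13  S14 
 * S7     S7   S8 
 * S8     S9  S10 
 * S9    S11  S12 
 * S10   S13  S14 
   S11    S7   S8 
   S12    S9  S10 
   S13   S11  S12 
   S14   S13  S14 
(> = start, * = accepting)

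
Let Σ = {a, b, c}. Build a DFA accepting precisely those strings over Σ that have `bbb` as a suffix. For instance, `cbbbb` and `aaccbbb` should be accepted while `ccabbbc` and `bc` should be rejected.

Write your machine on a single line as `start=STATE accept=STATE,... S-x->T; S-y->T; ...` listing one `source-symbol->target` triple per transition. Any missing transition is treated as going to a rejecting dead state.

start=S0; accept=S3; S0-a->S0; S0-b->S1; S0-c->S0; S1-a->S0; S1-b->S2; S1-c->S0; S2-a->S0; S2-b->S3; S2-c->S0; S3-a->S0; S3-b->S3; S3-c->S0

Let each state record the length of the longest suffix of the input read so far that is also a prefix of `bbb`. S1 means the last symbol is `b`; S2 means the last 2 symbols are `bb`; S3 means the last 3 symbols are `bbb`. Accept only at S3, where the string currently ends in `bbb`.
        a   b   c  
>  S0   S0  S1  S0 
   S1   S0  S2  S0 
   S2   S0  S3  S0 
 * S3   S0  S3  S0 
(> = start, * = accepting)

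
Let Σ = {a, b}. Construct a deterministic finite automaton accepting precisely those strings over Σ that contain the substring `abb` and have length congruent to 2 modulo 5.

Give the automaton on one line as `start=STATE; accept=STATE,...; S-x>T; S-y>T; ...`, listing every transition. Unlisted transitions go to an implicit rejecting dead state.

Run two small machines in parallel and take their product. One (4 states) tracks whether and how much of `abb` has been seen; the other (5 states) tracks the input length modulo 5. Each combined state is a pair, one component from each; accept when both components accept.
          a    b  
>  q0     q1   q2 
   q1     q3   q4 
   q2     q3   q5 
   q3     q6   q7 
   q4     q6   q8 
   q5     q6   q9 
   q6    q10  q11 
   q7    q10  q12 
   q8    q12  q12 
   q9    q10  q13 
   q10   q14  q15 
   q11   q14  q16 
   q12   q16  q16 
   q13   q14   q0 
   q14    q1  q17 
   q15    q1  q18 
   q16   q18  q18 
   q17    q3  q19 
   q18   q19  q19 
 * q19    q8   q8 
(> = start, * = accepting)

start=q0; accept=q19; q0-a>q1; q0-b>q2; q1-a>q3; q1-b>q4; q2-a>q3; q2-b>q5; q3-a>q6; q3-b>q7; q4-a>q6; q4-b>q8; q5-a>q6; q5-b>q9; q6-a>q10; q6-b>q11; q7-a>q10; q7-b>q12; q8-a>q12; q8-b>q12; q9-a>q10; q9-b>q13; q10-a>q14; q10-b>q15; q11-a>q14; q11-b>q16; q12-a>q16; q12-b>q16; q13-a>q14; q13-b>q0; q14-a>q1; q14-b>q17; q15-a>q1; q15-b>q18; q16-a>q18; q16-b>q18; q17-a>q3; q17-b>q19; q18-a>q19; q18-b>q19; q19-a>q8; q19-b>q8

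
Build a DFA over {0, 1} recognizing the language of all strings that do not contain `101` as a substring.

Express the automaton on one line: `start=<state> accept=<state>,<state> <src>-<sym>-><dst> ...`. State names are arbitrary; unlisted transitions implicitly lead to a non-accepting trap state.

start=q0 accept=q0,q1,q2 q0-0->q0 q0-1->q1 q1-0->q2 q1-1->q1 q2-0->q0 q2-1->q3 q3-0->q3 q3-1->q3

Track partial matches of the forbidden pattern `101`. State q3 is a dead state reached once `101` has occurred; every other state accepts. q0 means no part of `101` is currently matched.
4 states suffice.
        0   1  
>* q0   q0  q1 
 * q1   q2  q1 
 * q2   q0  q3 
   q3   q3  q3 
(> = start, * = accepting)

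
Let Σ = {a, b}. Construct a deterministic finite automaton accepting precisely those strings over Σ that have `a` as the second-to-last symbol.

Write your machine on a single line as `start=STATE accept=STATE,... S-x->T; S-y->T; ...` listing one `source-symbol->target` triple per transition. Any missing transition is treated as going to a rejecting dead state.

start=s0; accept=s3,s4; s0-a->s1; s0-b->s2; s1-a->s3; s1-b->s4; s2-a->s5; s2-b->s6; s3-a->s3; s3-b->s4; s4-a->s5; s4-b->s6; s5-a->s3; s5-b->s4; s6-a->s5; s6-b->s6

A DFA must remember the last 2 symbols (since which symbol is second-to-last isn't known until the input ends). Use one state per possible window of the last ≤2 symbols; accept from those whose window starts with `a`.
With 7 states:
        a   b  
>  s0   s1  s2 
   s1   s3  s4 
   s2   s5  s6 
 * s3   s3  s4 
 * s4   s5  s6 
   s5   s3  s4 
   s6   s5  s6 
(> = start, * = accepting)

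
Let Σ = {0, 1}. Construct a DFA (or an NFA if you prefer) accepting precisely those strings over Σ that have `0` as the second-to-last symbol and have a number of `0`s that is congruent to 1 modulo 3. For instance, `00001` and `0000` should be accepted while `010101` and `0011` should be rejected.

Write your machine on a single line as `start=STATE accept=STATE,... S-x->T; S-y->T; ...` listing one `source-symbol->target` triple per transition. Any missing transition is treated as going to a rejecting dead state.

Run two small machines in parallel and take their product. One (7 states) tracks the last 2 symbols read; the other (3 states) tracks the count of `0`s modulo 3. Each combined state is a pair, one component from each; accept when both components accept.
15 states suffice.
          0    1  
>  S0     S1   S2 
   S1     S3   S4 
   S2     S5   S6 
   S3     S7   S8 
 * S4     S9  S10 
   S5     S3   S4 
   S6     S5   S6 
   S7    S11  S12 
   S8    S13  S14 
   S9     S7   S8 
   S10    S9  S10 
 * S11    S3   S4 
   S12    S5   S6 
   S13   S11  S12 
   S14   S13  S14 
(> = start, * = accepting)

start=S0; accept=S4,S11; S0-0->S1; S0-1->S2; S1-0->S3; S1-1->S4; S2-0->S5; S2-1->S6; S3-0->S7; S3-1->S8; S4-0->S9; S4-1->S10; S5-0->S3; S5-1->S4; S6-0->S5; S6-1->S6; S7-0->S11; S7-1->S12; S8-0->S13; S8-1->S14; S9-0->S7; S9-1->S8; S10-0->S9; S10-1->S10; S11-0->S3; S11-1->S4; S12-0->S5; S12-1->S6; S13-0->S11; S13-1->S12; S14-0->S13; S14-1->S14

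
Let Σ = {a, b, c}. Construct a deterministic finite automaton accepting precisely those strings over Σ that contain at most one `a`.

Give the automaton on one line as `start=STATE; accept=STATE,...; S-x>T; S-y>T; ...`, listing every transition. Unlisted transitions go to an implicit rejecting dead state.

Only the number of `a`s matters, and only up to 2. Make a chain s0 → s1 → s2 advanced by each `a` (with s2 absorbing); every other symbol self-loops. The accepting set is {s0, s1}.
3 states suffice.
        a   b   c  
>* s0   s1  s0  s0 
 * s1   s2  s1  s1 
   s2   s2  s2  s2 
(> = start, * = accepting)

start=s0; accept=s0,s1; s0-a>s1; s0-b>s0; s0-c>s0; s1-a>s2; s1-b>s1; s1-c>s1; s2-a>s2; s2-b>s2; s2-c>s2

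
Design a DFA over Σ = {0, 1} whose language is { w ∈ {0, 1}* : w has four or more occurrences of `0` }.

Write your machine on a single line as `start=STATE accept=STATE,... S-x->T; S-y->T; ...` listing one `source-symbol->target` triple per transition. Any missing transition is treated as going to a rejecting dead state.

start=A; accept=E,F; A-0->B; A-1->A; B-0->C; B-1->B; C-0->D; C-1->C; D-0->E; D-1->D; E-0->F; E-1->E; F-0->F; F-1->F

Only the number of `0`s matters, and only up to 5. Make a chain A → B → C → D → E → F advanced by each `0` (with F absorbing); every other symbol self-loops. The accepting set is {E, F}.
       0  1 
>  A   B  A 
   B   C  B 
   C   D  C 
   D   E  D 
 * E   F  E 
 * F   F  F 
(> = start, * = accepting)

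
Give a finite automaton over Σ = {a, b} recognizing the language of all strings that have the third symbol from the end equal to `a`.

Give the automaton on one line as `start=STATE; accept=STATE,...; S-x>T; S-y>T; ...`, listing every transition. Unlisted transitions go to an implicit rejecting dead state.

A DFA must remember the last 3 symbols (since which symbol is third-to-last isn't known until the input ends). Use one state per possible window of the last ≤3 symbols; accept from those whose window starts with `a`.
A 15-state machine:
          a    b  
>  S0     S1   S2 
   S1     S3   S4 
   S2     S5   S6 
   S3     S7   S8 
   S4     S9  S10 
   S5    S11  S12 
   S6    S13  S14 
 * S7     S7   S8 
 * S8     S9  S10 
 * S9    S11  S12 
 * S10   S13  S14 
   S11    S7   S8 
   S12    S9  S10 
   S13   S11  S12 
   S14   S13  S14 
(> = start, * = accepting)

start=S0; accept=S7,S8,S9,S10; S0-a>S1; S0-b>S2; S1-a>S3; S1-b>S4; S2-a>S5; S2-b>S6; S3-a>S7; S3-b>S8; S4-a>S9; S4-b>S10; S5-a>S11; S5-b>S12; S6-a>S13; S6-b>S14; S7-a>S7; S7-b>S8; S8-a>S9; S8-b>S10; S9-a>S11; S9-b>S12; S10-a>S13; S10-b>S14; S11-a>S7; S11-b>S8; S12-a>S9; S12-b>S10; S13-a>S11; S13-b>S12; S14-a>S13; S14-b>S14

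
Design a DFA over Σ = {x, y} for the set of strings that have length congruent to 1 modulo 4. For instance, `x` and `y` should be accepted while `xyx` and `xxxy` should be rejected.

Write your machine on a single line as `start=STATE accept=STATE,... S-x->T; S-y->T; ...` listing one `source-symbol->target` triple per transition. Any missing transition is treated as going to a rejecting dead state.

start=s0; accept=s1; s0-x->s1; s0-y->s1; s1-x->s2; s1-y->s2; s2-x->s3; s2-y->s3; s3-x->s0; s3-y->s0

Only the length mod 4 matters, so use a 4-cycle: from any state, every input symbol moves to the next state, wrapping s3 back to s0. Mark s1 accepting.
4 states suffice.
        x   y  
>  s0   s1  s1 
 * s1   s2  s2 
   s2   s3  s3 
   s3   s0  s0 
(> = start, * = accepting)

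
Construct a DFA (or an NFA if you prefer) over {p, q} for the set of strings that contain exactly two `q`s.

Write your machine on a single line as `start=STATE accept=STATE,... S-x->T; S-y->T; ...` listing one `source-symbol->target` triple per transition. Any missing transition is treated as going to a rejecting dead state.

start=S0; accept=S2; S0-p->S0; S0-q->S1; S1-p->S1; S1-q->S2; S2-p->S2; S2-q->S3; S3-p->S3; S3-q->S3

Only the number of `q`s matters, and only up to 3. Make a chain S0 → S1 → S2 → S3 advanced by each `q` (with S3 absorbing); every other symbol self-loops. The accepting set is {S2}.
4 states suffice.
        p   q  
>  S0   S0  S1 
   S1   S1  S2 
 * S2   S2  S3 
   S3   S3  S3 
(> = start, * = accepting)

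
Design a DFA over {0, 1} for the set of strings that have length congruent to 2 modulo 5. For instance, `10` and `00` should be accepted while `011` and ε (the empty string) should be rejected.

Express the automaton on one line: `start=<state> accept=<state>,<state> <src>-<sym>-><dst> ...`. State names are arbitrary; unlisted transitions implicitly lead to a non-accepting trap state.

start=A accept=C A-0->B A-1->B B-0->C B-1->C C-0->D C-1->D D-0->E D-1->E E-0->A E-1->A

Only the length mod 5 matters, so use a 5-cycle: from any state, every input symbol moves to the next state, wrapping E back to A. Mark C accepting.
5 states suffice.
       0  1 
>  A   B  B 
   B   C  C 
 * C   D  D 
   D   E  E 
   E   A  A 
(> = start, * = accepting)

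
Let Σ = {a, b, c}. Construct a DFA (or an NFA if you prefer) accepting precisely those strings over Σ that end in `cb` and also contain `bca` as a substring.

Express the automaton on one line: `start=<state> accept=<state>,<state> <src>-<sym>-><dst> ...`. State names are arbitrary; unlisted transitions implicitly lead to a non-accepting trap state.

Run two small machines in parallel and take their product. One (3 states) tracks how much of the suffix `cb` has currently been matched; the other (4 states) tracks whether and how much of `bca` has been seen. Each combined state is a pair, one component from each; accept when both components accept. After merging equivalent states the machine shrinks.
A 6-state machine:
        a   b   c  
>  q0   q0  q1  q0 
   q1   q0  q1  q2 
   q2   q3  q1  q0 
   q3   q3  q3  q4 
   q4   q3  q5  q4 
 * q5   q3  q3  q4 
(> = start, * = accepting)

start=q0 accept=q5 q0-a->q0 q0-b->q1 q0-c->q0 q1-a->q0 q1-b->q1 q1-c->q2 q2-a->q3 q2-b->q1 q2-c->q0 q3-a->q3 q3-b->q3 q3-c->q4 q4-a->q3 q4-b->q5 q4-c->q4 q5-a->q3 q5-b->q3 q5-c->q4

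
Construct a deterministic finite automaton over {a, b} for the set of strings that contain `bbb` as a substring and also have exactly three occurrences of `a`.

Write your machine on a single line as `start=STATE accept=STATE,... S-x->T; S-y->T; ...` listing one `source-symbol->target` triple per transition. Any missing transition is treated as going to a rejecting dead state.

start=s0; accept=s16; s0-a->s1; s0-b->s2; s1-a->s3; s1-b->s4; s2-a->s1; s2-b->s5; s3-a->s6; s3-b->s7; s4-a->s3; s4-b->s8; s5-a->s1; s5-b->s9; s6-a->s10; s6-b->s11; s7-a->s6; s7-b->s12; s8-a->s3; s8-b->s13; s9-a->s13; s9-b->s9; s10-a->s10; s10-b->s10; s11-a->s10; s11-b->s14; s12-a->s6; s12-b->s15; s13-a->s15; s13-b->s13; s14-a->s10; s14-b->s16; s15-a->s16; s15-b->s15; s16-a->s10; s16-b->s16

Handle the two conditions separately and then intersect. The first has 4 states tracking whether and how much of `bbb` has been seen; the second has 5 states tracking the count of `a`s, saturating at 4. A product state is a pair (one from each), accepting exactly when both do. Equivalent product states are then merged.
With 17 states:
          a    b  
>  s0     s1   s2 
   s1     s3   s4 
   s2     s1   s5 
   s3     s6   s7 
   s4     s3   s8 
   s5     s1   s9 
   s6    s10  s11 
   s7     s6  s12 
   s8     s3  s13 
   s9    s13   s9 
   s10   s10  s10 
   s11   s10  s14 
   s12    s6  s15 
   s13   s15  s13 
   s14   s10  s16 
   s15   s16  s15 
 * s16   s10  s16 
(> = start, * = accepting)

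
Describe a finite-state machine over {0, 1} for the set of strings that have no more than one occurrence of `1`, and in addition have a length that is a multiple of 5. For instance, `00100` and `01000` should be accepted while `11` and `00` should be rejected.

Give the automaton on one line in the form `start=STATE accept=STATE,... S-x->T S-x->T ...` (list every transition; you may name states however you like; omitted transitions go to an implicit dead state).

Build one automaton per condition and run them in lockstep. The first has 3 states tracking the count of `1`s, saturating at 2; the second has 5 states tracking the input length modulo 5. A product state is a pair (one from each), accepting exactly when both do. Minimizing collapses redundant product states.
An 11-state machine:
          0    1  
>* s0     s1   s2 
   s1     s3   s4 
   s2     s4   s5 
   s3     s6   s7 
   s4     s7   s5 
   s5     s5   s5 
   s6     s8   s9 
   s7     s9   s5 
   s8     s0  s10 
   s9    s10   s5 
 * s10    s2   s5 
(> = start, * = accepting)

start=s0 accept=s0,s10 s0-0->s1 s0-1->s2 s1-0->s3 s1-1->s4 s2-0->s4 s2-1->s5 s3-0->s6 s3-1->s7 s4-0->s7 s4-1->s5 s5-0->s5 s5-1->s5 s6-0->s8 s6-1->s9 s7-0->s9 s7-1->s5 s8-0->s0 s8-1->s10 s9-0->s10 s9-1->s5 s10-0->s2 s10-1->s5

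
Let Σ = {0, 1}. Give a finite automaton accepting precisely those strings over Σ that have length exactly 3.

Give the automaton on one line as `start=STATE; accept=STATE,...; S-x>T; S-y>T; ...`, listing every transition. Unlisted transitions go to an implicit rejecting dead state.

start=q0; accept=q3; q0-0>q1; q0-1>q1; q1-0>q2; q1-1>q2; q2-0>q3; q2-1>q3; q3-0>q4; q3-1>q4; q4-0>q4; q4-1>q4

We only need to distinguish lengths 0, 1, …, 3, and '>3'. Chain q0 → q1 → q2 → q3 → q4 on every symbol, with q4 looping. Accepting states: {q3}.
5 states suffice.
        0   1  
>  q0   q1  q1 
   q1   q2  q2 
   q2   q3  q3 
 * q3   q4  q4 
   q4   q4  q4 
(> = start, * = accepting)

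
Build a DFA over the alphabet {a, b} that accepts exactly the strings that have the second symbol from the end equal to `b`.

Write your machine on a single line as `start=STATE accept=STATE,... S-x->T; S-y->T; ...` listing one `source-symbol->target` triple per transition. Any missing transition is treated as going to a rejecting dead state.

start=q0; accept=q5,q6; q0-a->q1; q0-b->q2; q1-a->q3; q1-b->q4; q2-a->q5; q2-b->q6; q3-a->q3; q3-b->q4; q4-a->q5; q4-b->q6; q5-a->q3; q5-b->q4; q6-a->q5; q6-b->q6

A DFA must remember the last 2 symbols (since which symbol is second-to-last isn't known until the input ends). Use one state per possible window of the last ≤2 symbols; accept from those whose window starts with `b`.
With 7 states:
        a   b  
>  q0   q1  q2 
   q1   q3  q4 
   q2   q5  q6 
   q3   q3  q4 
   q4   q5  q6 
 * q5   q3  q4 
 * q6   q5  q6 
(> = start, * = accepting)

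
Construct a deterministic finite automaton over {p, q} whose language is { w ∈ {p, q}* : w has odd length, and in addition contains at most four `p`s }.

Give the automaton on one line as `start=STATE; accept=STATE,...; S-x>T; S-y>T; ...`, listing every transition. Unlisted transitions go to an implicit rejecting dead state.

start=s0; accept=s1,s2,s5,s6,s10; s0-p>s1; s0-q>s2; s1-p>s3; s1-q>s4; s2-p>s4; s2-q>s0; s3-p>s5; s3-q>s6; s4-p>s6; s4-q>s1; s5-p>s7; s5-q>s8; s6-p>s8; s6-q>s3; s7-p>s9; s7-q>s10; s8-p>s10; s8-q>s5; s9-p>s9; s9-q>s9; s10-p>s9; s10-q>s7

Run two small machines in parallel and take their product. One (2 states) tracks the input length modulo 2; the other (6 states) tracks the count of `p`s, saturating at 5. Each combined state is a pair, one component from each; accept when both components accept. After merging equivalent states the machine shrinks.
With 11 states:
          p    q  
>  s0     s1   s2 
 * s1     s3   s4 
 * s2     s4   s0 
   s3     s5   s6 
   s4     s6   s1 
 * s5     s7   s8 
 * s6     s8   s3 
   s7     s9  s10 
   s8    s10   s5 
   s9     s9   s9 
 * s10    s9   s7 
(> = start, * = accepting)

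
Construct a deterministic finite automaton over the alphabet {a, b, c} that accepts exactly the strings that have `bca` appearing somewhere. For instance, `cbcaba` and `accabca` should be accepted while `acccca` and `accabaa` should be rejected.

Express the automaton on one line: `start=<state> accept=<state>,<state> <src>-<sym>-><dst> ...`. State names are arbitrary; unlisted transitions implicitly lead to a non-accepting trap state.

Track how much of `bca` has been matched so far: state q0 is no progress, q3 is the absorbing accept state reached once `bca` has occurred. Intermediate states record partial matches; on a mismatch, fall back to the longest reusable overlap.
4 states suffice.
        a   b   c  
>  q0   q0  q1  q0 
   q1   q0  q1  q2 
   q2   q3  q1  q0 
 * q3   q3  q3  q3 
(> = start, * = accepting)

start=q0 accept=q3 q0-a->q0 q0-b->q1 q0-c->q0 q1-a->q0 q1-b->q1 q1-c->q2 q2-a->q3 q2-b->q1 q2-c->q0 q3-a->q3 q3-b->q3 q3-c->q3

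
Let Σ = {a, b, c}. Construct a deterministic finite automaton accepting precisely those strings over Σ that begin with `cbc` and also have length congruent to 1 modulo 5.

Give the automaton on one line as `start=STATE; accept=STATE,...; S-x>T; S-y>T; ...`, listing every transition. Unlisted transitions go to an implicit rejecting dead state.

start=s0; accept=s11; s0-a>s1; s0-b>s1; s0-c>s2; s1-a>s3; s1-b>s3; s1-c>s3; s2-a>s3; s2-b>s4; s2-c>s3; s3-a>s5; s3-b>s5; s3-c>s5; s4-a>s5; s4-b>s5; s4-c>s6; s5-a>s7; s5-b>s7; s5-c>s7; s6-a>s8; s6-b>s8; s6-c>s8; s7-a>s9; s7-b>s9; s7-c>s9; s8-a>s10; s8-b>s10; s8-c>s10; s9-a>s1; s9-b>s1; s9-c>s1; s10-a>s11; s10-b>s11; s10-c>s11; s11-a>s12; s11-b>s12; s11-c>s12; s12-a>s6; s12-b>s6; s12-c>s6

Handle the two conditions separately and then intersect. One (5 states) tracks whether the input so far still matches the prefix `cbc`; the other (5 states) tracks the input length modulo 5. Each combined state is a pair, one component from each; accept when both components accept.
A 13-state machine:
          a    b    c  
>  s0     s1   s1   s2 
   s1     s3   s3   s3 
   s2     s3   s4   s3 
   s3     s5   s5   s5 
   s4     s5   s5   s6 
   s5     s7   s7   s7 
   s6     s8   s8   s8 
   s7     s9   s9   s9 
   s8    s10  s10  s10 
   s9     s1   s1   s1 
   s10   s11  s11  s11 
 * s11   s12  s12  s12 
   s12    s6   s6   s6 
(> = start, * = accepting)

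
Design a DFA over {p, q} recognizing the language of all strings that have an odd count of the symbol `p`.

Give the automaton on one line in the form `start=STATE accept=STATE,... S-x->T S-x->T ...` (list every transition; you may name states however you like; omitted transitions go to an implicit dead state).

Keep the running count of `p`s modulo 2: each `p` advances along the cycle s0 → s1 → s0 while other symbols loop. Accept at s1.
        p   q  
>  s0   s1  s0 
 * s1   s0  s1 
(> = start, * = accepting)

start=s0 accept=s1 s0-p->s1 s0-q->s0 s1-p->s0 s1-q->s1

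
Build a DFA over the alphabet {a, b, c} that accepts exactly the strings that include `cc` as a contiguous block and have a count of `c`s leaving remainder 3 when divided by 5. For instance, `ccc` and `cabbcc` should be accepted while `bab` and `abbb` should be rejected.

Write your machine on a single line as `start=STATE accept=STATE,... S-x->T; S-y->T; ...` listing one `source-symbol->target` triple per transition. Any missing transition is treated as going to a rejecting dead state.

Build one automaton per condition and run them in lockstep. One (3 states) tracks whether and how much of `cc` has been seen; the other (5 states) tracks the count of `c`s modulo 5. Each combined state is a pair, one component from each; accept when both components accept.
A 15-state machine:
          a    b    c  
>  S0     S0   S0   S1 
   S1     S2   S2   S3 
   S2     S2   S2   S4 
   S3     S3   S3   S5 
   S4     S6   S6   S5 
 * S5     S5   S5   S7 
   S6     S6   S6   S8 
   S7     S7   S7   S9 
   S8    S10  S10   S7 
   S9     S9   S9  S11 
   S10   S10  S10  S12 
   S11   S11  S11   S3 
   S12   S13  S13   S9 
   S13   S13  S13  S14 
   S14    S0   S0  S11 
(> = start, * = accepting)

start=S0; accept=S5; S0-a->S0; S0-b->S0; S0-c->S1; S1-a->S2; S1-b->S2; S1-c->S3; S2-a->S2; S2-b->S2; S2-c->S4; S3-a->S3; S3-b->S3; S3-c->S5; S4-a->S6; S4-b->S6; S4-c->S5; S5-a->S5; S5-b->S5; S5-c->S7; S6-a->S6; S6-b->S6; S6-c->S8; S7-a->S7; S7-b->S7; S7-c->S9; S8-a->S10; S8-b->S10; S8-c->S7; S9-a->S9; S9-b->S9; S9-c->S11; S10-a->S10; S10-b->S10; S10-c->S12; S11-a->S11; S11-b->S11; S11-c->S3; S12-a->S13; S12-b->S13; S12-c->S9; S13-a->S13; S13-b->S13; S13-c->S14; S14-a->S0; S14-b->S0; S14-c->S11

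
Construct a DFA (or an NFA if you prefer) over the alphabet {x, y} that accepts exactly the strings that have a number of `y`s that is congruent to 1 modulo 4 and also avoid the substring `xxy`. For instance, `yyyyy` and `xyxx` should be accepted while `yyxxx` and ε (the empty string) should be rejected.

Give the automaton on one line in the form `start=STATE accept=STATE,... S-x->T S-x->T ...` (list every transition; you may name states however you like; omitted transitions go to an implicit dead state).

Build one automaton per condition and run them in lockstep. One (4 states) tracks the count of `y`s modulo 4; the other (4 states) tracks partial matches of the forbidden pattern `xxy`. Each combined state is a pair, one component from each; accept when both components accept. Equivalent product states are then merged.
        x   y  
>  q0   q1  q2 
   q1   q3  q2 
 * q2   q4  q5 
   q3   q3  q3 
 * q4   q6  q5 
   q5   q7  q8 
 * q6   q6  q3 
   q7   q3  q8 
   q8   q9  q0 
   q9   q3  q0 
(> = start, * = accepting)

start=q0 accept=q2,q4,q6 q0-x->q1 q0-y->q2 q1-x->q3 q1-y->q2 q2-x->q4 q2-y->q5 q3-x->q3 q3-y->q3 q4-x->q6 q4-y->q5 q5-x->q7 q5-y->q8 q6-x->q6 q6-y->q3 q7-x->q3 q7-y->q8 q8-x->q9 q8-y->q0 q9-x->q3 q9-y->q0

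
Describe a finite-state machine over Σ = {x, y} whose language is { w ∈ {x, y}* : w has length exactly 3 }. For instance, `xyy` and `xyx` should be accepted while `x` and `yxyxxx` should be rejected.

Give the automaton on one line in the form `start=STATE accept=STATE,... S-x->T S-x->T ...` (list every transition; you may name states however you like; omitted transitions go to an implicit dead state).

We only need to distinguish lengths 0, 1, …, 3, and '>3'. Chain A → B → C → D → E on every symbol, with E looping. Accepting states: {D}.
A 5-state machine:
       x  y 
>  A   B  B 
   B   C  C 
   C   D  D 
 * D   E  E 
   E   E  E 
(> = start, * = accepting)

start=A accept=D A-x->B A-y->B B-x->C B-y->C C-x->D C-y->D D-x->E D-y->E E-x->E E-y->E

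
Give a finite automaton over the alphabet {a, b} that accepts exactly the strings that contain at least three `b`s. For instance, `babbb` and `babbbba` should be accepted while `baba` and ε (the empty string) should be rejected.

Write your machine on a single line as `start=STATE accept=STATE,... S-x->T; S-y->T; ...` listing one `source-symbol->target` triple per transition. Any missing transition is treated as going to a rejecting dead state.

Count `b`s, saturating at 4: states q0 through q3 mean 0 through 3 `b`s seen; q4 means more than 3. Each `b` increments (capped at q4); other symbols loop. Accept from {q3, q4}.
        a   b  
>  q0   q0  q1 
   q1   q1  q2 
   q2   q2  q3 
 * q3   q3  q4 
 * q4   q4  q4 
(> = start, * = accepting)

start=q0; accept=q3,q4; q0-a->q0; q0-b->q1; q1-a->q1; q1-b->q2; q2-a->q2; q2-b->q3; q3-a->q3; q3-b->q4; q4-a->q4; q4-b->q4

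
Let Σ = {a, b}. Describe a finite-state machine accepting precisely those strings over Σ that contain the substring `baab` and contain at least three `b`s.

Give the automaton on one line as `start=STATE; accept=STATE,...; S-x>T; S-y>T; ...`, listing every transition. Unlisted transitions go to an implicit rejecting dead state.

Build one automaton per condition and run them in lockstep. The first has 5 states tracking whether and how much of `baab` has been seen; the second has 5 states tracking the count of `b`s, saturating at 4. A product state is a pair (one from each), accepting exactly when both do. Equivalent product states are then merged.
        a   b  
>  s0   s0  s1 
   s1   s2  s3 
   s2   s4  s3 
   s3   s5  s3 
   s4   s6  s7 
   s5   s8  s3 
   s6   s6  s3 
   s7   s7  s9 
   s8   s6  s9 
 * s9   s9  s9 
(> = start, * = accepting)

start=s0; accept=s9; s0-a>s0; s0-b>s1; s1-a>s2; s1-b>s3; s2-a>s4; s2-b>s3; s3-a>s5; s3-b>s3; s4-a>s6; s4-b>s7; s5-a>s8; s5-b>s3; s6-a>s6; s6-b>s3; s7-a>s7; s7-b>s9; s8-a>s6; s8-b>s9; s9-a>s9; s9-b>s9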